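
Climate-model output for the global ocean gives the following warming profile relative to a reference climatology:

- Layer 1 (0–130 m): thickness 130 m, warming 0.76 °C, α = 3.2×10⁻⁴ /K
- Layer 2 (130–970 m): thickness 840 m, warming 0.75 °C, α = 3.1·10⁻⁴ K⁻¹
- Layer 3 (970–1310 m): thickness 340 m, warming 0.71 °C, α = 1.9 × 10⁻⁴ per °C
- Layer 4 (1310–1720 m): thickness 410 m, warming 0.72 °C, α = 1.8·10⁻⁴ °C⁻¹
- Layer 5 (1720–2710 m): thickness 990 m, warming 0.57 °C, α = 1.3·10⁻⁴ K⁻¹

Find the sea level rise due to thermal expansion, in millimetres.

Δh = 399 mm

0–130 m: 3.2×10⁻⁴ × 0.76 × 130 = 0.031616 m
3.1×10⁻⁴ × 0.75 × 840 = 0.19530 m
0.71 × 340 × 1.9×10⁻⁴ = 0.045866 m
Layer 4: 410 × 0.72 × 1.8×10⁻⁴ = 0.053136 m
1720–2710 m: 0.57 × 990 × 1.3×10⁻⁴ = 0.073359 m
Δh = 0.031616 + 0.19530 + 0.045866 + 0.053136 + 0.073359 = 0.399277 m ≈ 399 mm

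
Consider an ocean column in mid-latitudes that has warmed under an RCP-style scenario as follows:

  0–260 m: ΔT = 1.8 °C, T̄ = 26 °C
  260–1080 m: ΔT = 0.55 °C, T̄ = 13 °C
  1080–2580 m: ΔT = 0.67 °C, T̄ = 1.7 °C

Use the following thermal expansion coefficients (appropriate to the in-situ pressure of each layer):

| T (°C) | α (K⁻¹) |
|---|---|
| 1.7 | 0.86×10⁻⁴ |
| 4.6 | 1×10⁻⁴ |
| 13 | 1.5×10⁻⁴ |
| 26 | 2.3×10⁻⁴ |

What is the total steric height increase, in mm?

Layer 1 at 26 °C → α = 2.3×10⁻⁴ K⁻¹
Layer 2 at 13 °C → α = 1.5×10⁻⁴ K⁻¹
Layer 3 at 1.7 °C → α = 0.86×10⁻⁴ K⁻¹
2.3×10⁻⁴ × 1.8 × 260 = 0.10764 m
1.5×10⁻⁴ × 820 × 0.55 = 0.06765 m
1080–2580 m: 0.67 × 1500 × 0.86×10⁻⁴ = 0.08643 m
Δh = 0.10764 + 0.06765 + 0.08643 = 0.26172 m

262 mm of thermosteric rise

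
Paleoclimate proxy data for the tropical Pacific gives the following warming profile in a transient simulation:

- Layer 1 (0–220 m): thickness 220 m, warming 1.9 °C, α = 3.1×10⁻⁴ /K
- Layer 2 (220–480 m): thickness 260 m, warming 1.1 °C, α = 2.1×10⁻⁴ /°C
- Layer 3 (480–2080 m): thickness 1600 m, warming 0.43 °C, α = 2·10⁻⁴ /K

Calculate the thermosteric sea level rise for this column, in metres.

Layer 1: 3.1×10⁻⁴ × 220 × 1.9 = 0.12958 m
260 × 2.1×10⁻⁴ × 1.1 = 0.06006 m
Layer 3: 1600 × 2×10⁻⁴ × 0.43 = 0.13760 m
Δh = 0.12958 + 0.06006 + 0.13760 = 0.32724 m

Δh ≈ 0.327 m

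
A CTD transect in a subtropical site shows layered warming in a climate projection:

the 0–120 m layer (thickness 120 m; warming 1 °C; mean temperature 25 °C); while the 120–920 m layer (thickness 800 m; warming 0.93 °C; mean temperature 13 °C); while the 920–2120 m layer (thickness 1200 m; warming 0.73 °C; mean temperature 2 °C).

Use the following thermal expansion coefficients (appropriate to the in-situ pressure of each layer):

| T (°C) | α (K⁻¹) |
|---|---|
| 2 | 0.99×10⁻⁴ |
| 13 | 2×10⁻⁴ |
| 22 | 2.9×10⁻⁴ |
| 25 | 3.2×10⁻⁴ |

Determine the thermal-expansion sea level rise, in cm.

Layer 1 at 25 °C → α = 3.2×10⁻⁴ K⁻¹
Layer 2 at 13 °C → α = 2×10⁻⁴ K⁻¹
Layer 3 at 2 °C → α = 0.99×10⁻⁴ K⁻¹
3.2×10⁻⁴ × 1 × 120 = 0.03840 m
120–920 m: 0.93 × 800 × 2×10⁻⁴ = 0.14880 m
920–2120 m: 0.99×10⁻⁴ × 1200 × 0.73 = 0.086724 m
Δh = 0.03840 + 0.14880 + 0.086724 = 0.273924 m ≈ 27.4 cm

Δh = 27.4 cm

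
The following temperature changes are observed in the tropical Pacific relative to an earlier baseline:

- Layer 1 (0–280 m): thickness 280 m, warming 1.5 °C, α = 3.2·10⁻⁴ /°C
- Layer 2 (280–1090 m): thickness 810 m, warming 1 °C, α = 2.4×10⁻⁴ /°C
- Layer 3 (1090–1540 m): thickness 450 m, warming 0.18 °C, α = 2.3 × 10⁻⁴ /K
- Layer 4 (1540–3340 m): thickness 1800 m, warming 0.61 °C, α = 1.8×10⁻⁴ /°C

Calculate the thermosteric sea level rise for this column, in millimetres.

about 550 mm

0–280 m: 280 × 3.2×10⁻⁴ × 1.5 = 0.13440 m
280–1090 m: 2.4×10⁻⁴ × 810 × 1 = 0.19440 m
Layer 3: 0.18 × 450 × 2.3×10⁻⁴ = 0.01863 m
Layer 4: 1.8×10⁻⁴ × 0.61 × 1800 = 0.19764 m
Δh = 0.13440 + 0.19440 + 0.01863 + 0.19764 = 0.54507 m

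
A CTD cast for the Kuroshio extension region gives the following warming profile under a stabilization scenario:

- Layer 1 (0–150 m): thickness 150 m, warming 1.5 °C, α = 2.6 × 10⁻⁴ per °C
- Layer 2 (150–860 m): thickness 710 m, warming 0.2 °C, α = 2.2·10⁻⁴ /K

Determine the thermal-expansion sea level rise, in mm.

Δh ≈ 89.7 mm

150 × 2.6×10⁻⁴ × 1.5 = 0.05850 m
2.2×10⁻⁴ × 0.2 × 710 = 0.03124 m
Δh = 0.05850 + 0.03124 = 0.08974 m ≈ 89.7 mm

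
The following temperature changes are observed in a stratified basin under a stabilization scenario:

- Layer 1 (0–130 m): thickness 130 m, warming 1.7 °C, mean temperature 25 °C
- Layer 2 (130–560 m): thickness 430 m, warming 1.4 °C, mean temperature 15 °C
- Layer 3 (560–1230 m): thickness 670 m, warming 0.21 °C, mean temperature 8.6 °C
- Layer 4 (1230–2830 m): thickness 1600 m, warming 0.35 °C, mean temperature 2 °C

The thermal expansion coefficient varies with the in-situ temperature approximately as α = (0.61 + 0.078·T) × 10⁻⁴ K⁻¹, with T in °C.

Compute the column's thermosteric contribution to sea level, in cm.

22.5 cm of thermosteric rise

Layer 1: α = (0.61 + 0.078×25)×10⁻⁴ = 2.56×10⁻⁴ K⁻¹
Layer 2: α = (0.61 + 0.078×15)×10⁻⁴ = 1.78×10⁻⁴ K⁻¹
Layer 3: α = (0.61 + 0.078×8.6)×10⁻⁴ = 1.2808×10⁻⁴ K⁻¹
Layer 4: α = (0.61 + 0.078×2)×10⁻⁴ = 0.766×10⁻⁴ K⁻¹
2.56×10⁻⁴ × 130 × 1.7 = 0.056576 m
130–560 m: 1.78×10⁻⁴ × 430 × 1.4 = 0.107156 m
560–1230 m: 1.2808×10⁻⁴ × 670 × 0.21 = 0.018020856 m
0.35 × 0.766×10⁻⁴ × 1600 = 0.042896 m
Δh = 0.056576 + 0.107156 + 0.018020856 + 0.042896 = 0.224648856 m ≈ 22.5 cm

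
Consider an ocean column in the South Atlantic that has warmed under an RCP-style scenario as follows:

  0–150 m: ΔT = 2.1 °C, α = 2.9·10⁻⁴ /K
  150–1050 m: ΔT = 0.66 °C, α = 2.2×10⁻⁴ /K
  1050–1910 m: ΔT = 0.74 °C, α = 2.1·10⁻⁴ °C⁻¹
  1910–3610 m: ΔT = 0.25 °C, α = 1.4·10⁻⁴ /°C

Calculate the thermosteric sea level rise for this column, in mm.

415 mm

0–150 m: 150 × 2.1 × 2.9×10⁻⁴ = 0.09135 m
2.2×10⁻⁴ × 900 × 0.66 = 0.13068 m
860 × 2.1×10⁻⁴ × 0.74 = 0.133644 m
Layer 4: 0.25 × 1.4×10⁻⁴ × 1700 = 0.05950 m
Δh = 0.09135 + 0.13068 + 0.133644 + 0.05950 = 0.415174 m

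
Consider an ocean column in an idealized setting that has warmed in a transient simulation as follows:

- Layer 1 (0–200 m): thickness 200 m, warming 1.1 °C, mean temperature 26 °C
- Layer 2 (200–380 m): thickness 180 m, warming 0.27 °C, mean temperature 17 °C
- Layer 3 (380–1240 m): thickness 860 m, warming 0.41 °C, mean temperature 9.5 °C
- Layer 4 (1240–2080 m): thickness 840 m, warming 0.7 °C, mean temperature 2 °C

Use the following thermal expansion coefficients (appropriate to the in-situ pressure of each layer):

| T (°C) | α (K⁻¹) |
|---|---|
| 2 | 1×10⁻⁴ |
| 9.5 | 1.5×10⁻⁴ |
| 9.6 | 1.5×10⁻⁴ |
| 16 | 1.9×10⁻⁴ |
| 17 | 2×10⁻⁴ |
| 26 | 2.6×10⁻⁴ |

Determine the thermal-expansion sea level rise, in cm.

Layer 1 at 26 °C → α = 2.6×10⁻⁴ K⁻¹
Layer 2 at 17 °C → α = 2×10⁻⁴ K⁻¹
Layer 3 at 9.5 °C → α = 1.5×10⁻⁴ K⁻¹
Layer 4 at 2 °C → α = 1×10⁻⁴ K⁻¹
Layer 1: 2.6×10⁻⁴ × 1.1 × 200 = 0.05720 m
Layer 2: 2×10⁻⁴ × 0.27 × 180 = 0.00972 m
Layer 3: 1.5×10⁻⁴ × 860 × 0.41 = 0.05289 m
Layer 4: 840 × 0.7 × 1×10⁻⁴ = 0.05880 m
Δh = 0.05720 + 0.00972 + 0.05289 + 0.05880 = 0.17861 m

17.9 cm of thermosteric rise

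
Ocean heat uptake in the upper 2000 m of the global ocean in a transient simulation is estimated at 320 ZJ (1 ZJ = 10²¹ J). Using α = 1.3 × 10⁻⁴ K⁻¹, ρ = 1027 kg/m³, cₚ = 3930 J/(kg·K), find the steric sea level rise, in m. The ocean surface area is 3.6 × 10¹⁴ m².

Δh ≈ 0.0286 m

Per unit area: Q = 320×10²¹ / (3.6×10¹⁴) ≈ 8.889×10⁸ J/m²
Δh = αQ/(ρcₚ) = 1.3×10⁻⁴ × 8.889×10⁸ / (1027 × 3930) ≈ 0.028631 m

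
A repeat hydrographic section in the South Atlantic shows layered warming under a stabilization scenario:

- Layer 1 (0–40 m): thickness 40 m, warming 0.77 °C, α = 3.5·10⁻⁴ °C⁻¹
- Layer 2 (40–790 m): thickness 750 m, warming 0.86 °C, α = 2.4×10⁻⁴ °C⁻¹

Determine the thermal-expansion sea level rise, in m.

about 0.166 m

0–40 m: 40 × 0.77 × 3.5×10⁻⁴ = 0.01078 m
Layer 2: 750 × 2.4×10⁻⁴ × 0.86 = 0.15480 m
Δh = 0.01078 + 0.15480 = 0.16558 m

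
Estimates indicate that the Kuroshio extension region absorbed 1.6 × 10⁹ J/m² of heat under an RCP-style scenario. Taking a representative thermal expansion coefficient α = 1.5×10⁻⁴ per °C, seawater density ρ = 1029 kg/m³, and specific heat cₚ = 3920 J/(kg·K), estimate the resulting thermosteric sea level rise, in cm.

Δh = αQ/(ρcₚ) = 1.5×10⁻⁴ × 1.6×10⁹ / (1029 × 3920) ≈ 0.059499 m

5.9 cm of thermosteric rise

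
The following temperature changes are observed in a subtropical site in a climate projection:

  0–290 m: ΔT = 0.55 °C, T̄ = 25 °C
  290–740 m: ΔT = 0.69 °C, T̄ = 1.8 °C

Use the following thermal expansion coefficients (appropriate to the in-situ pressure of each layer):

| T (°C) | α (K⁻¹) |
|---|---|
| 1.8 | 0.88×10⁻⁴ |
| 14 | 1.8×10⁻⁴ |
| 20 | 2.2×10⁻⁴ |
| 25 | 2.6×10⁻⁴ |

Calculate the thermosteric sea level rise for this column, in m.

0.0688 m

Layer 1 at 25 °C → α = 2.6×10⁻⁴ K⁻¹
Layer 2 at 1.8 °C → α = 0.88×10⁻⁴ K⁻¹
Layer 1: 0.55 × 2.6×10⁻⁴ × 290 = 0.04147 m
Layer 2: 450 × 0.69 × 0.88×10⁻⁴ = 0.027324 m
Δh = 0.04147 + 0.027324 = 0.068794 m ≈ 0.0688 m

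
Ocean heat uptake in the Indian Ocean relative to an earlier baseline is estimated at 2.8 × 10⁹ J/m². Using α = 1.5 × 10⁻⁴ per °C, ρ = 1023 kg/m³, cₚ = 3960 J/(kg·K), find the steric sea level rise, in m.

Δh = 0.104 m

Δh = αQ/(ρcₚ) = 1.5×10⁻⁴ × 2.8×10⁹ / (1023 × 3960) ≈ 0.10368 m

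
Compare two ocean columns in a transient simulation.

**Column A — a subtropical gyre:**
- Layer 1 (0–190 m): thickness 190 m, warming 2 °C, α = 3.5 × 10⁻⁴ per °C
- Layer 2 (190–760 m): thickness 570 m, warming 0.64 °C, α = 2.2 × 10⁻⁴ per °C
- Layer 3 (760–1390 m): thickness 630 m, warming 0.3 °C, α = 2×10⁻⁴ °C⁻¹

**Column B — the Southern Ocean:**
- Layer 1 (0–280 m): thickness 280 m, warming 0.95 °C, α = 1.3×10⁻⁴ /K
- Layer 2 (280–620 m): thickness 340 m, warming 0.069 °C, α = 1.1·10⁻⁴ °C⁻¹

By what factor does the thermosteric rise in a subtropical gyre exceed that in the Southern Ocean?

A Layer 1: 3.5×10⁻⁴ × 2 × 190 = 0.13300 m
A Layer 2: 2.2×10⁻⁴ × 0.64 × 570 = 0.080256 m
A 760–1390 m: 630 × 0.3 × 2×10⁻⁴ = 0.03780 m
A total: 0.251056 m
B Layer 1: 0.95 × 280 × 1.3×10⁻⁴ = 0.03458 m
B Layer 2: 340 × 1.1×10⁻⁴ × 0.069 = 0.0025806 m
B total: 0.0371606 m
Ratio: 0.251056 / 0.0371606 ≈ 6.756

6.76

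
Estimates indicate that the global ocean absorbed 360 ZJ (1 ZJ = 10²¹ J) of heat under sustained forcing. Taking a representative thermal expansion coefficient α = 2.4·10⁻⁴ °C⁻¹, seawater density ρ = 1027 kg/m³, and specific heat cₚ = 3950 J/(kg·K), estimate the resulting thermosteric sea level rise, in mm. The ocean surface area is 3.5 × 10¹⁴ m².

Δh = 60.9 mm

Per unit area: Q = 360×10²¹ / (3.5×10¹⁴) ≈ 1.029×10⁹ J/m²
Δh = αQ/(ρcₚ) = 2.4×10⁻⁴ × 1.029×10⁹ / (1027 × 3950) ≈ 0.060878 m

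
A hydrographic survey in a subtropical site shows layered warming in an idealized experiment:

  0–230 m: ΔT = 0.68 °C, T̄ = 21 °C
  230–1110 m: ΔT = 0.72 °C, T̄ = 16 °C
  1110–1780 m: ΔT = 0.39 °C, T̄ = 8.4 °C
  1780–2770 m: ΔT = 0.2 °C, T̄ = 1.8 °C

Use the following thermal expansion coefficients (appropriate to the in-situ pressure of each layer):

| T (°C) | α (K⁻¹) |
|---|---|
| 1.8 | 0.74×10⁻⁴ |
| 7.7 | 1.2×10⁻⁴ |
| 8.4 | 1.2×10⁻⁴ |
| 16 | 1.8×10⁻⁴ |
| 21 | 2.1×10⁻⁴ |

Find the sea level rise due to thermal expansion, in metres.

about 0.19 m

Layer 1 at 21 °C → α = 2.1×10⁻⁴ K⁻¹
Layer 2 at 16 °C → α = 1.8×10⁻⁴ K⁻¹
Layer 3 at 8.4 °C → α = 1.2×10⁻⁴ K⁻¹
Layer 4 at 1.8 °C → α = 0.74×10⁻⁴ K⁻¹
0–230 m: 2.1×10⁻⁴ × 0.68 × 230 = 0.032844 m
Layer 2: 1.8×10⁻⁴ × 880 × 0.72 = 0.114048 m
Layer 3: 1.2×10⁻⁴ × 0.39 × 670 = 0.031356 m
1780–2770 m: 0.74×10⁻⁴ × 0.2 × 990 = 0.014652 m
Δh = 0.032844 + 0.114048 + 0.031356 + 0.014652 = 0.19290 m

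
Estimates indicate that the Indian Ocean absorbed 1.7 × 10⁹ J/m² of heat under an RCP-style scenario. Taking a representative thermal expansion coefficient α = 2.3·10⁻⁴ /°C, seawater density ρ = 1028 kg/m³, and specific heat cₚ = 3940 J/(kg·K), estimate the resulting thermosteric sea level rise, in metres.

0.0965 m of thermosteric rise

Δh = αQ/(ρcₚ) = 2.3×10⁻⁴ × 1.7×10⁹ / (1028 × 3940) ≈ 0.096536 m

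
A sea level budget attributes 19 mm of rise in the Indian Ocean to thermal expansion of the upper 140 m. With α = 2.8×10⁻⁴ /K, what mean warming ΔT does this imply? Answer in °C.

ΔT = Δh/(αH) = 0.019 / (2.8×10⁻⁴ × 140) ≈ 0.4847 °C

ΔT ≈ 0.485 °C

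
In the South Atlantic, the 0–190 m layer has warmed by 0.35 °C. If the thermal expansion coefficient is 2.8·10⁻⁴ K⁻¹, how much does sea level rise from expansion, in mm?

Δh ≈ 18.6 mm

Δh = αΔT·H = 2.8×10⁻⁴ × 0.35 × 190 = 0.01862 m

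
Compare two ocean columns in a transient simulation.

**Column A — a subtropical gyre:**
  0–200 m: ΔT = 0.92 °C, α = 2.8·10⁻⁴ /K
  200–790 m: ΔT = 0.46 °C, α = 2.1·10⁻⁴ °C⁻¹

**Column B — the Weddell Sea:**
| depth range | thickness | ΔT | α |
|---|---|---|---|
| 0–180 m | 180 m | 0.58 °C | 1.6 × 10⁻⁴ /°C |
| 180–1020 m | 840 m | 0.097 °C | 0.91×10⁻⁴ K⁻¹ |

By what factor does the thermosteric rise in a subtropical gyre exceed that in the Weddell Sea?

a factor of 4.5

A Layer 1: 2.8×10⁻⁴ × 200 × 0.92 = 0.05152 m
A Layer 2: 0.46 × 590 × 2.1×10⁻⁴ = 0.056994 m
A total: 0.108514 m
B 0.58 × 1.6×10⁻⁴ × 180 = 0.016704 m
B 840 × 0.097 × 0.91×10⁻⁴ = 0.00741468 m
B total: 0.02411868 m
Ratio: 0.108514 / 0.02411868 ≈ 4.499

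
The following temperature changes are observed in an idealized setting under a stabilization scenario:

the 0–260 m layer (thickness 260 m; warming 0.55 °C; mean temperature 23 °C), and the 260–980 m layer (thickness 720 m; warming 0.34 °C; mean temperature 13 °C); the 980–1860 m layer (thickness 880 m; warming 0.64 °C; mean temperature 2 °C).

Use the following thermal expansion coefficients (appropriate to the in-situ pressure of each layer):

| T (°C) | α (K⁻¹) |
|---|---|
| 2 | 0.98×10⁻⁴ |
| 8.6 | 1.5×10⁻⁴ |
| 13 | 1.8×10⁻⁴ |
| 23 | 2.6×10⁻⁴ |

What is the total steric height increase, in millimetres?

Layer 1 at 23 °C → α = 2.6×10⁻⁴ K⁻¹
Layer 2 at 13 °C → α = 1.8×10⁻⁴ K⁻¹
Layer 3 at 2 °C → α = 0.98×10⁻⁴ K⁻¹
0–260 m: 2.6×10⁻⁴ × 0.55 × 260 = 0.03718 m
Layer 2: 720 × 0.34 × 1.8×10⁻⁴ = 0.044064 m
0.98×10⁻⁴ × 880 × 0.64 = 0.0551936 m
Δh = 0.03718 + 0.044064 + 0.0551936 = 0.1364376 m

about 140 mm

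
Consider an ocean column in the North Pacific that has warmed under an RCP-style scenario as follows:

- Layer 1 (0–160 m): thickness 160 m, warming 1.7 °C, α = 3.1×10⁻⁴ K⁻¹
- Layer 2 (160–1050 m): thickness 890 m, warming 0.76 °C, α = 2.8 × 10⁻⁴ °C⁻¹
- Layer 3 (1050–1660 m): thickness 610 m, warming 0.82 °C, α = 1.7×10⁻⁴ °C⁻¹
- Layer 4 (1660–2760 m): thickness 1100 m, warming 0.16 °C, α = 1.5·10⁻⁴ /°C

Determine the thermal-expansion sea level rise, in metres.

1.7 × 160 × 3.1×10⁻⁴ = 0.08432 m
Layer 2: 2.8×10⁻⁴ × 890 × 0.76 = 0.189392 m
610 × 0.82 × 1.7×10⁻⁴ = 0.085034 m
1.5×10⁻⁴ × 0.16 × 1100 = 0.02640 m
Δh = 0.08432 + 0.189392 + 0.085034 + 0.02640 = 0.385146 m ≈ 0.385 m

0.385 m of thermosteric rise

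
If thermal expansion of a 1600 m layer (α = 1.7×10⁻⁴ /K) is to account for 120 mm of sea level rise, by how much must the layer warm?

ΔT ≈ 0.441 °C

ΔT = Δh/(αH) = 0.12 / (1.7×10⁻⁴ × 1600) ≈ 0.4412 °C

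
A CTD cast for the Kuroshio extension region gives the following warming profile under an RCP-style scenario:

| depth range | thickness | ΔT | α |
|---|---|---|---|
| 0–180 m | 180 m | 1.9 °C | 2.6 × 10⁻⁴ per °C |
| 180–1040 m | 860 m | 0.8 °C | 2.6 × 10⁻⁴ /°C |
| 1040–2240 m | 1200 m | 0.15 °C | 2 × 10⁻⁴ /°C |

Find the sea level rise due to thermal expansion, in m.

Δh ≈ 0.304 m

Layer 1: 1.9 × 2.6×10⁻⁴ × 180 = 0.08892 m
Layer 2: 0.8 × 860 × 2.6×10⁻⁴ = 0.17888 m
1040–2240 m: 2×10⁻⁴ × 0.15 × 1200 = 0.03600 m
Δh = 0.08892 + 0.17888 + 0.03600 = 0.30380 m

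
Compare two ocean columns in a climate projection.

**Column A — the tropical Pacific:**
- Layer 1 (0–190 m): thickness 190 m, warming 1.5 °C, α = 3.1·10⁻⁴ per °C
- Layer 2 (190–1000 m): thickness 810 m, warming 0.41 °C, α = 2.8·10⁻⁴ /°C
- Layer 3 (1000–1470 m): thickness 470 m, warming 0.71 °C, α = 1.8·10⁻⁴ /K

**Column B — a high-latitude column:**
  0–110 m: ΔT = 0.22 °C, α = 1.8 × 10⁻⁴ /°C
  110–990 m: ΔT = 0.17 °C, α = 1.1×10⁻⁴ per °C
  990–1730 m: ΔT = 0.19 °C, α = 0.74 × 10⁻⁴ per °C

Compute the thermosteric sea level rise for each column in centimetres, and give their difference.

A: 24.1 cm; B: 3.12 cm; difference 21.0 cm

A 0–190 m: 3.1×10⁻⁴ × 190 × 1.5 = 0.08835 m
A 190–1000 m: 0.41 × 2.8×10⁻⁴ × 810 = 0.092988 m
A 1000–1470 m: 1.8×10⁻⁴ × 470 × 0.71 = 0.060066 m
A total: 0.241404 m
B Layer 1: 1.8×10⁻⁴ × 0.22 × 110 = 0.004356 m
B 110–990 m: 1.1×10⁻⁴ × 880 × 0.17 = 0.016456 m
B 740 × 0.19 × 0.74×10⁻⁴ = 0.0104044 m
B total: 0.0312164 m
Difference: 0.241404 − 0.0312164 = 0.2101876 m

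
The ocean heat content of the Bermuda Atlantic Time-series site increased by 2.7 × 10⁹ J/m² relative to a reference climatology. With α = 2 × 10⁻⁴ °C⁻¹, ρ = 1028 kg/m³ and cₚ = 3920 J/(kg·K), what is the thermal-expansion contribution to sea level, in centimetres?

Δh = 13 cm

Δh = αQ/(ρcₚ) = 2×10⁻⁴ × 2.7×10⁹ / (1028 × 3920) ≈ 0.13400 m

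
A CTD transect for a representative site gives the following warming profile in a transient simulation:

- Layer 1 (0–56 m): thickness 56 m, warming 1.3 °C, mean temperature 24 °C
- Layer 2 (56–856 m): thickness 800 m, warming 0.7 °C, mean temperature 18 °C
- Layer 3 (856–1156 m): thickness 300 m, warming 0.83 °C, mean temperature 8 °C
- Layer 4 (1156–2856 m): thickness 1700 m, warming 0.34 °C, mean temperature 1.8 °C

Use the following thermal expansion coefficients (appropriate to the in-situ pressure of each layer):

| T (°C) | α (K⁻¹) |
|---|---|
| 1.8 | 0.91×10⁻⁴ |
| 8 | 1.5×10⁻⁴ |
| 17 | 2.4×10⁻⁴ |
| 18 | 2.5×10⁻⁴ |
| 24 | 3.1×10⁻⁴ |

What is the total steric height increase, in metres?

Δh ≈ 0.253 m

Layer 1 at 24 °C → α = 3.1×10⁻⁴ K⁻¹
Layer 2 at 18 °C → α = 2.5×10⁻⁴ K⁻¹
Layer 3 at 8 °C → α = 1.5×10⁻⁴ K⁻¹
Layer 4 at 1.8 °C → α = 0.91×10⁻⁴ K⁻¹
1.3 × 3.1×10⁻⁴ × 56 = 0.022568 m
56–856 m: 2.5×10⁻⁴ × 0.7 × 800 = 0.14000 m
856–1156 m: 1.5×10⁻⁴ × 0.83 × 300 = 0.03735 m
0.91×10⁻⁴ × 0.34 × 1700 = 0.052598 m
Δh = 0.022568 + 0.14000 + 0.03735 + 0.052598 = 0.252516 m ≈ 0.253 m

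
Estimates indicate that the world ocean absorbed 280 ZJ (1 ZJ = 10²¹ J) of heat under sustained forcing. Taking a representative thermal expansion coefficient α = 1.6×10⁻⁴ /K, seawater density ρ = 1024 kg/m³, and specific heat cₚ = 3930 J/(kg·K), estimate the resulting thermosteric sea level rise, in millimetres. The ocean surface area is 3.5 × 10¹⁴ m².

Per unit area: Q = 280×10²¹ / (3.5×10¹⁴) = 8×10⁸ J/m²
Δh = αQ/(ρcₚ) = 1.6×10⁻⁴ × 8×10⁸ / (1024 × 3930) ≈ 0.031807 m

32 mm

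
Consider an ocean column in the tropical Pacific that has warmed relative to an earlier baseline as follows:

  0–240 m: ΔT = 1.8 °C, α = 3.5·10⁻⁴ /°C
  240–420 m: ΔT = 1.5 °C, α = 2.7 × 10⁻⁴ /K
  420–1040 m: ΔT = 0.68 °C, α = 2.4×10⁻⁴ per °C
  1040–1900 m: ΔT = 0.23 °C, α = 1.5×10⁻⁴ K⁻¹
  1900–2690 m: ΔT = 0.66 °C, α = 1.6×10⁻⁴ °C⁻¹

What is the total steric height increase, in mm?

Layer 1: 240 × 1.8 × 3.5×10⁻⁴ = 0.15120 m
240–420 m: 1.5 × 2.7×10⁻⁴ × 180 = 0.07290 m
Layer 3: 0.68 × 620 × 2.4×10⁻⁴ = 0.101184 m
1.5×10⁻⁴ × 0.23 × 860 = 0.02967 m
1.6×10⁻⁴ × 0.66 × 790 = 0.083424 m
Δh = 0.15120 + 0.07290 + 0.101184 + 0.02967 + 0.083424 = 0.438378 m ≈ 438 mm

Δh ≈ 438 mm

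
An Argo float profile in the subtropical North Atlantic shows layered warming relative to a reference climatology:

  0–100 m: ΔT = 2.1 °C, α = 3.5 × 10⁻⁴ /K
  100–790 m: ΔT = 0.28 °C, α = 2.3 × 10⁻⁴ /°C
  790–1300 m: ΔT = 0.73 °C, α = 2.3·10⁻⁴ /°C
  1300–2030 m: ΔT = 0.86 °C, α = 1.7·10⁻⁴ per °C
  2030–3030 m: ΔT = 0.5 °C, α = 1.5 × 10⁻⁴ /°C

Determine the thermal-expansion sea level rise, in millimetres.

385 mm

100 × 2.1 × 3.5×10⁻⁴ = 0.07350 m
Layer 2: 0.28 × 2.3×10⁻⁴ × 690 = 0.044436 m
Layer 3: 510 × 2.3×10⁻⁴ × 0.73 = 0.085629 m
730 × 0.86 × 1.7×10⁻⁴ = 0.106726 m
Layer 5: 1.5×10⁻⁴ × 0.5 × 1000 = 0.07500 m
Δh = 0.07350 + 0.044436 + 0.085629 + 0.106726 + 0.07500 = 0.385291 m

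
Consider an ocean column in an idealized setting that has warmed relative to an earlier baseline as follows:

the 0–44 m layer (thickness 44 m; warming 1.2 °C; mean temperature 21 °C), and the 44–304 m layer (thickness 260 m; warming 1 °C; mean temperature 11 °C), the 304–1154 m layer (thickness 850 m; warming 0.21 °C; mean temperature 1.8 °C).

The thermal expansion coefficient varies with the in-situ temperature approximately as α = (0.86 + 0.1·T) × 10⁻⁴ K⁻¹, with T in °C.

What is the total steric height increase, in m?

0.085 m

Layer 1: α = (0.86 + 0.1×21)×10⁻⁴ = 2.96×10⁻⁴ K⁻¹
Layer 2: α = (0.86 + 0.1×11)×10⁻⁴ = 1.96×10⁻⁴ K⁻¹
Layer 3: α = (0.86 + 0.1×1.8)×10⁻⁴ = 1.04×10⁻⁴ K⁻¹
1.2 × 2.96×10⁻⁴ × 44 = 0.0156288 m
1.96×10⁻⁴ × 260 × 1 = 0.05096 m
304–1154 m: 0.21 × 1.04×10⁻⁴ × 850 = 0.018564 m
Δh = 0.0156288 + 0.05096 + 0.018564 = 0.0851528 m ≈ 0.085 m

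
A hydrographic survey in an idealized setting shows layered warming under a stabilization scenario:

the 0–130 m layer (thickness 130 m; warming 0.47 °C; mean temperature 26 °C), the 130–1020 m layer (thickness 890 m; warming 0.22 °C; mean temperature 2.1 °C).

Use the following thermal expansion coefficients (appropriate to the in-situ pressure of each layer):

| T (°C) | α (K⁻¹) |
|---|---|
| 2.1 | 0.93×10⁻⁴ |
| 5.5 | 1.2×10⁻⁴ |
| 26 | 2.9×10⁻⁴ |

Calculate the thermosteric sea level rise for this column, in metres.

Layer 1 at 26 °C → α = 2.9×10⁻⁴ K⁻¹
Layer 2 at 2.1 °C → α = 0.93×10⁻⁴ K⁻¹
0–130 m: 130 × 2.9×10⁻⁴ × 0.47 = 0.017719 m
130–1020 m: 0.22 × 0.93×10⁻⁴ × 890 = 0.0182094 m
Δh = 0.017719 + 0.0182094 = 0.0359284 m

Δh = 0.036 m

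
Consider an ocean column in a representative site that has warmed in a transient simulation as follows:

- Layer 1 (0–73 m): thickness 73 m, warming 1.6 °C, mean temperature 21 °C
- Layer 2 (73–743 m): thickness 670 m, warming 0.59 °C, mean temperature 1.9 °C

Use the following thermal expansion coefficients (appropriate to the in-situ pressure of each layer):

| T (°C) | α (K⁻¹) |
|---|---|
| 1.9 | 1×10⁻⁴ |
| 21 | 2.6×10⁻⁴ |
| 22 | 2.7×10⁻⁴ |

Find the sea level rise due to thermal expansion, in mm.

Layer 1 at 21 °C → α = 2.6×10⁻⁴ K⁻¹
Layer 2 at 1.9 °C → α = 1×10⁻⁴ K⁻¹
1.6 × 73 × 2.6×10⁻⁴ = 0.030368 m
Layer 2: 1×10⁻⁴ × 0.59 × 670 = 0.03953 m
Δh = 0.030368 + 0.03953 = 0.069898 m ≈ 69.9 mm

Δh = 69.9 mm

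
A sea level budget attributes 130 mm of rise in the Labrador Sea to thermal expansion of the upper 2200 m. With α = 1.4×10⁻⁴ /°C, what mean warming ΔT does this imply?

0.422 K

ΔT = Δh/(αH) = 0.13 / (1.4×10⁻⁴ × 2200) ≈ 0.4221 K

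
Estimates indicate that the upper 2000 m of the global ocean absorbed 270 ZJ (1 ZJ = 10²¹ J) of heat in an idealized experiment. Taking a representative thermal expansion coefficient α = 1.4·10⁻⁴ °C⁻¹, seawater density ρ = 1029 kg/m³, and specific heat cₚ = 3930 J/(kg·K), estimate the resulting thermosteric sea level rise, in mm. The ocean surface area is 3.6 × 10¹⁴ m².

26.0 mm of thermosteric rise

Per unit area: Q = 270×10²¹ / (3.6×10¹⁴) = 7.5×10⁸ J/m²
Δh = αQ/(ρcₚ) = 1.4×10⁻⁴ × 7.5×10⁸ / (1029 × 3930) ≈ 0.025965 m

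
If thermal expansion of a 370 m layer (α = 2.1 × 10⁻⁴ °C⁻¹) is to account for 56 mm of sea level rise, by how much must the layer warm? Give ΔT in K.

ΔT = Δh/(αH) = 0.056 / (2.1×10⁻⁴ × 370) ≈ 0.7207 K

0.72 K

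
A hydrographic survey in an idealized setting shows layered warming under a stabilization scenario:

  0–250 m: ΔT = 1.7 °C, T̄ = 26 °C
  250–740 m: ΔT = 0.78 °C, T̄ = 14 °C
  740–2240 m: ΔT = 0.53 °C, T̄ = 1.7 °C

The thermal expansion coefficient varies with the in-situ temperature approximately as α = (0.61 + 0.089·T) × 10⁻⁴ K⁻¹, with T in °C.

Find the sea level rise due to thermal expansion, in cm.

Layer 1: α = (0.61 + 0.089×26)×10⁻⁴ = 2.924×10⁻⁴ K⁻¹
Layer 2: α = (0.61 + 0.089×14)×10⁻⁴ = 1.856×10⁻⁴ K⁻¹
Layer 3: α = (0.61 + 0.089×1.7)×10⁻⁴ = 0.7613×10⁻⁴ K⁻¹
Layer 1: 2.924×10⁻⁴ × 1.7 × 250 = 0.12427 m
250–740 m: 490 × 1.856×10⁻⁴ × 0.78 = 0.07093632 m
740–2240 m: 0.7613×10⁻⁴ × 1500 × 0.53 = 0.06052335 m
Δh = 0.12427 + 0.07093632 + 0.06052335 = 0.25572967 m ≈ 25.6 cm

25.6 cm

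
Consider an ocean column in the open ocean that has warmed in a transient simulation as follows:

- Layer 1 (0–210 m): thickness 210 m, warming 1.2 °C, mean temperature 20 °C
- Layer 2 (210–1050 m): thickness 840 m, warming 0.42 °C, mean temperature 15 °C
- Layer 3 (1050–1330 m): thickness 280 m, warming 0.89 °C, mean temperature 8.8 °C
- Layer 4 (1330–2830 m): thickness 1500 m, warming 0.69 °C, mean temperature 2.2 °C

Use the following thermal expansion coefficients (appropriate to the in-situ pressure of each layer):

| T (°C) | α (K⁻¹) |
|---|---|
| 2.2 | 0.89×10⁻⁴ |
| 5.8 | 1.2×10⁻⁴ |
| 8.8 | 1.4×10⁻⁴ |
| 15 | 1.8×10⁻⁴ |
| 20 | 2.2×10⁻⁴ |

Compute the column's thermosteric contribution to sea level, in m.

Layer 1 at 20 °C → α = 2.2×10⁻⁴ K⁻¹
Layer 2 at 15 °C → α = 1.8×10⁻⁴ K⁻¹
Layer 3 at 8.8 °C → α = 1.4×10⁻⁴ K⁻¹
Layer 4 at 2.2 °C → α = 0.89×10⁻⁴ K⁻¹
1.2 × 2.2×10⁻⁴ × 210 = 0.05544 m
Layer 2: 0.42 × 840 × 1.8×10⁻⁴ = 0.063504 m
1.4×10⁻⁴ × 0.89 × 280 = 0.034888 m
1330–2830 m: 1500 × 0.69 × 0.89×10⁻⁴ = 0.092115 m
Δh = 0.05544 + 0.063504 + 0.034888 + 0.092115 = 0.245947 m

0.246 m of thermosteric rise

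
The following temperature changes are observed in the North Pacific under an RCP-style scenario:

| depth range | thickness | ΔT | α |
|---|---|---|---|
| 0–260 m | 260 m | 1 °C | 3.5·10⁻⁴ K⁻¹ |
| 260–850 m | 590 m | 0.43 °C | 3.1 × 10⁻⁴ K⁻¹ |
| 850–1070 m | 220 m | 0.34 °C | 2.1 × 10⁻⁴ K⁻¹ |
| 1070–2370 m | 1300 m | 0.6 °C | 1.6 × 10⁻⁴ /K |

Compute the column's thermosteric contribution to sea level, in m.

about 0.310 m

260 × 1 × 3.5×10⁻⁴ = 0.09100 m
Layer 2: 0.43 × 590 × 3.1×10⁻⁴ = 0.078647 m
220 × 2.1×10⁻⁴ × 0.34 = 0.015708 m
1070–2370 m: 1.6×10⁻⁴ × 0.6 × 1300 = 0.12480 m
Δh = 0.09100 + 0.078647 + 0.015708 + 0.12480 = 0.310155 m ≈ 0.310 m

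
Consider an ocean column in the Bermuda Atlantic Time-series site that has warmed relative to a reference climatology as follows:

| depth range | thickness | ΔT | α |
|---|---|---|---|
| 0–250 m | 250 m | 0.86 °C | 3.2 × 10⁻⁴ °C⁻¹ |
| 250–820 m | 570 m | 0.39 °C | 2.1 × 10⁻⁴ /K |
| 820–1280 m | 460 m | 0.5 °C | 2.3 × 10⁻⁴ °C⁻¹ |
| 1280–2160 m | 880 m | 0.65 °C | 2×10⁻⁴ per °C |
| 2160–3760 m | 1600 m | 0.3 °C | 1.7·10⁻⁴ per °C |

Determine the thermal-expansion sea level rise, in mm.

250 × 0.86 × 3.2×10⁻⁴ = 0.06880 m
0.39 × 2.1×10⁻⁴ × 570 = 0.046683 m
820–1280 m: 460 × 0.5 × 2.3×10⁻⁴ = 0.05290 m
Layer 4: 0.65 × 880 × 2×10⁻⁴ = 0.11440 m
2160–3760 m: 0.3 × 1600 × 1.7×10⁻⁴ = 0.08160 m
Δh = 0.06880 + 0.046683 + 0.05290 + 0.11440 + 0.08160 = 0.364383 m

364 mm of thermosteric rise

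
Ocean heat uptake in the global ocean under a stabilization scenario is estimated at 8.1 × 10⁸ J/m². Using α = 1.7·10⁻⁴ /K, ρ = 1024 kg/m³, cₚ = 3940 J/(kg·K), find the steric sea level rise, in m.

Δh = αQ/(ρcₚ) = 1.7×10⁻⁴ × 8.1×10⁸ / (1024 × 3940) ≈ 0.03413 m

about 0.0341 m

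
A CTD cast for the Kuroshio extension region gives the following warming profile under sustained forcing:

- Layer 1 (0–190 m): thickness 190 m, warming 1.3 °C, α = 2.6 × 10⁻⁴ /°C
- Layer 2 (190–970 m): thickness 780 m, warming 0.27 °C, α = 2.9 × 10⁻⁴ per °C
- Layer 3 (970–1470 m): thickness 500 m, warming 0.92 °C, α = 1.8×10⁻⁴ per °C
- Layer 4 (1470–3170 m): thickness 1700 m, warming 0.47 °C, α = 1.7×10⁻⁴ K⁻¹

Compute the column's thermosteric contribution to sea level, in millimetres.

0–190 m: 2.6×10⁻⁴ × 1.3 × 190 = 0.06422 m
2.9×10⁻⁴ × 780 × 0.27 = 0.061074 m
Layer 3: 1.8×10⁻⁴ × 0.92 × 500 = 0.08280 m
1470–3170 m: 1700 × 0.47 × 1.7×10⁻⁴ = 0.13583 m
Δh = 0.06422 + 0.061074 + 0.08280 + 0.13583 = 0.343924 m

about 344 mm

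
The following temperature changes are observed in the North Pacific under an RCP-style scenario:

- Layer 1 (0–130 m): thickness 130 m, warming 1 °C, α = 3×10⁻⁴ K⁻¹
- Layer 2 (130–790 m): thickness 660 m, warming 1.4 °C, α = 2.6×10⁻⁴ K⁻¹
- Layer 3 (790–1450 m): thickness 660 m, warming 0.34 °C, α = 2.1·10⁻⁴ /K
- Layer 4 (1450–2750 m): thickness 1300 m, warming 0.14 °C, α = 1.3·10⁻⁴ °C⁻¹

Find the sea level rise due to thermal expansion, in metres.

Δh ≈ 0.350 m

0–130 m: 1 × 3×10⁻⁴ × 130 = 0.03900 m
660 × 1.4 × 2.6×10⁻⁴ = 0.24024 m
0.34 × 660 × 2.1×10⁻⁴ = 0.047124 m
Layer 4: 1300 × 1.3×10⁻⁴ × 0.14 = 0.02366 m
Δh = 0.03900 + 0.24024 + 0.047124 + 0.02366 = 0.350024 m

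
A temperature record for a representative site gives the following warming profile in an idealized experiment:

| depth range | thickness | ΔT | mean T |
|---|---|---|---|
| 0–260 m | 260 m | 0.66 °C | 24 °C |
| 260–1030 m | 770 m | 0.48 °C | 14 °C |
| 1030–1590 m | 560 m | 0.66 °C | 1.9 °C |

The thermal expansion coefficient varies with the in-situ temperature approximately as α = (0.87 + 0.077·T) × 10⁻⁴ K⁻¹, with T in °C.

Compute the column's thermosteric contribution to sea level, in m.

about 0.16 m

Layer 1: α = (0.87 + 0.077×24)×10⁻⁴ = 2.718×10⁻⁴ K⁻¹
Layer 2: α = (0.87 + 0.077×14)×10⁻⁴ = 1.948×10⁻⁴ K⁻¹
Layer 3: α = (0.87 + 0.077×1.9)×10⁻⁴ = 1.0163×10⁻⁴ K⁻¹
0–260 m: 0.66 × 260 × 2.718×10⁻⁴ = 0.04664088 m
Layer 2: 1.948×10⁻⁴ × 770 × 0.48 = 0.07199808 m
560 × 1.0163×10⁻⁴ × 0.66 = 0.037562448 m
Δh = 0.04664088 + 0.07199808 + 0.037562448 = 0.156201408 m ≈ 0.16 m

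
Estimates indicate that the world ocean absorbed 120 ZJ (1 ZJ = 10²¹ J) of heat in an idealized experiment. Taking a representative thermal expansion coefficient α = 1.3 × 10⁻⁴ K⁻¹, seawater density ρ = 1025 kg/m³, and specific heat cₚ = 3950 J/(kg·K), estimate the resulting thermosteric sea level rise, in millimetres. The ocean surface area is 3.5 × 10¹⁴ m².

Per unit area: Q = 120×10²¹ / (3.5×10¹⁴) ≈ 3.429×10⁸ J/m²
Δh = αQ/(ρcₚ) = 1.3×10⁻⁴ × 3.429×10⁸ / (1025 × 3950) ≈ 0.01101 m

11.0 mm of thermosteric rise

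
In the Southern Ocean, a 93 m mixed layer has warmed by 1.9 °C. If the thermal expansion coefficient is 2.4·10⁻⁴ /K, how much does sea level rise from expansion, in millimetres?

Δh = αΔT·H = 2.4×10⁻⁴ × 1.9 × 93 = 0.042408 m

42 mm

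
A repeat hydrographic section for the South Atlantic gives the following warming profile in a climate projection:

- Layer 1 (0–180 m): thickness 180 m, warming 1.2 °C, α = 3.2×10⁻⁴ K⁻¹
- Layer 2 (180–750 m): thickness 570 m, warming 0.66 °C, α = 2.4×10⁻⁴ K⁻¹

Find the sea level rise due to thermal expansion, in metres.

about 0.16 m

1.2 × 3.2×10⁻⁴ × 180 = 0.06912 m
0.66 × 2.4×10⁻⁴ × 570 = 0.090288 m
Δh = 0.06912 + 0.090288 = 0.159408 m ≈ 0.16 m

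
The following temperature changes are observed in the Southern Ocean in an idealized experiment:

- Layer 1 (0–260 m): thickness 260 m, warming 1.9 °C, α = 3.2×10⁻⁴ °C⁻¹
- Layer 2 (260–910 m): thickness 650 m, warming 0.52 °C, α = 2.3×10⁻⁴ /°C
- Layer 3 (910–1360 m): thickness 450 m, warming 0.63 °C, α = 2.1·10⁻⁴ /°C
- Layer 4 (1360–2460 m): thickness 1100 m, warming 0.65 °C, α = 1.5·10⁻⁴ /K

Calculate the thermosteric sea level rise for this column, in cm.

Δh = 40 cm

0–260 m: 3.2×10⁻⁴ × 260 × 1.9 = 0.15808 m
260–910 m: 2.3×10⁻⁴ × 0.52 × 650 = 0.07774 m
Layer 3: 0.63 × 2.1×10⁻⁴ × 450 = 0.059535 m
Layer 4: 1100 × 0.65 × 1.5×10⁻⁴ = 0.10725 m
Δh = 0.15808 + 0.07774 + 0.059535 + 0.10725 = 0.402605 m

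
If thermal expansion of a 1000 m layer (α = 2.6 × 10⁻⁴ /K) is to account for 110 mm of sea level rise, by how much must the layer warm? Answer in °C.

ΔT ≈ 0.42 °C

ΔT = Δh/(αH) = 0.11 / (2.6×10⁻⁴ × 1000) ≈ 0.4231 °C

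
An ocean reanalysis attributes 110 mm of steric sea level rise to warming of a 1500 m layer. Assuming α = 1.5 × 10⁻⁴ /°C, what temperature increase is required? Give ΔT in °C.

ΔT ≈ 0.489 °C

ΔT = Δh/(αH) = 0.11 / (1.5×10⁻⁴ × 1500) ≈ 0.4889 °C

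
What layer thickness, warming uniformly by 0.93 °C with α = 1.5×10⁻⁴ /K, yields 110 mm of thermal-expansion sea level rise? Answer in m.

H = Δh/(αΔT) = 0.11 / (1.5×10⁻⁴ × 0.93) ≈ 788.5 m

about 789 m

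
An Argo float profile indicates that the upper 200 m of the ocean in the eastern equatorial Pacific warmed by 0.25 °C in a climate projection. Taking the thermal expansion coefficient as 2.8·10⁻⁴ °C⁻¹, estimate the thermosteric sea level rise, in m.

0.014 m of thermosteric rise

Δh = αΔT·H = 2.8×10⁻⁴ × 0.25 × 200 = 0.01400 m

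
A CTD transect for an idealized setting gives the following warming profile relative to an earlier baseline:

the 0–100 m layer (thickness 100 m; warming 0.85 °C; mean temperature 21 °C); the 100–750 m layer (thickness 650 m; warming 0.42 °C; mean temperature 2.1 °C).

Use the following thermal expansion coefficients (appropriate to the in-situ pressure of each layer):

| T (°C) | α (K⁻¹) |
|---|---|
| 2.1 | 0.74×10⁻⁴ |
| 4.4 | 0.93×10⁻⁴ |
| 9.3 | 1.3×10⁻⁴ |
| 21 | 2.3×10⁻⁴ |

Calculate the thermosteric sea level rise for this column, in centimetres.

about 3.98 cm

Layer 1 at 21 °C → α = 2.3×10⁻⁴ K⁻¹
Layer 2 at 2.1 °C → α = 0.74×10⁻⁴ K⁻¹
Layer 1: 0.85 × 100 × 2.3×10⁻⁴ = 0.01955 m
0.42 × 650 × 0.74×10⁻⁴ = 0.020202 m
Δh = 0.01955 + 0.020202 = 0.039752 m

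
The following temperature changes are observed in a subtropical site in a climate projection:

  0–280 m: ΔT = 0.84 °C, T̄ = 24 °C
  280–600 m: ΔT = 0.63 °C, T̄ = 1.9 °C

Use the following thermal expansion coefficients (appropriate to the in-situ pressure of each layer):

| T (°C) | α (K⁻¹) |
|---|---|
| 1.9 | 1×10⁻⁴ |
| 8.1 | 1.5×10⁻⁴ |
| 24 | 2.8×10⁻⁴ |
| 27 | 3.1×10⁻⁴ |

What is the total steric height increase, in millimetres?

about 86.0 mm

Layer 1 at 24 °C → α = 2.8×10⁻⁴ K⁻¹
Layer 2 at 1.9 °C → α = 1×10⁻⁴ K⁻¹
Layer 1: 280 × 2.8×10⁻⁴ × 0.84 = 0.065856 m
Layer 2: 1×10⁻⁴ × 320 × 0.63 = 0.02016 m
Δh = 0.065856 + 0.02016 = 0.086016 m ≈ 86.0 mm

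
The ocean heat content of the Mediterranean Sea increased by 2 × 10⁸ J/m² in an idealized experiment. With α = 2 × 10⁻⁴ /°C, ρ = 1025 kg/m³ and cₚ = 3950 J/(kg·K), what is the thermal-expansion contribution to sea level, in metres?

Δh ≈ 0.00988 m

Δh = αQ/(ρcₚ) = 2×10⁻⁴ × 2×10⁸ / (1025 × 3950) ≈ 0.0098796 m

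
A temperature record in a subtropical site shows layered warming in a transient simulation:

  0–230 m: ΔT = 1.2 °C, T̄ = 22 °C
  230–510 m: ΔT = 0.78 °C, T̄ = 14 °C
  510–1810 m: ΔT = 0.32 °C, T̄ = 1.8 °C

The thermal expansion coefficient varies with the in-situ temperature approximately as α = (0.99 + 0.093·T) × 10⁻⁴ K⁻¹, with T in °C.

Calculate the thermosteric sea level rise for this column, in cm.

Layer 1: α = (0.99 + 0.093×22)×10⁻⁴ = 3.036×10⁻⁴ K⁻¹
Layer 2: α = (0.99 + 0.093×14)×10⁻⁴ = 2.292×10⁻⁴ K⁻¹
Layer 3: α = (0.99 + 0.093×1.8)×10⁻⁴ = 1.1574×10⁻⁴ K⁻¹
3.036×10⁻⁴ × 1.2 × 230 = 0.0837936 m
230–510 m: 0.78 × 280 × 2.292×10⁻⁴ = 0.05005728 m
1.1574×10⁻⁴ × 1300 × 0.32 = 0.04814784 m
Δh = 0.0837936 + 0.05005728 + 0.04814784 = 0.18199872 m

Δh = 18.2 cm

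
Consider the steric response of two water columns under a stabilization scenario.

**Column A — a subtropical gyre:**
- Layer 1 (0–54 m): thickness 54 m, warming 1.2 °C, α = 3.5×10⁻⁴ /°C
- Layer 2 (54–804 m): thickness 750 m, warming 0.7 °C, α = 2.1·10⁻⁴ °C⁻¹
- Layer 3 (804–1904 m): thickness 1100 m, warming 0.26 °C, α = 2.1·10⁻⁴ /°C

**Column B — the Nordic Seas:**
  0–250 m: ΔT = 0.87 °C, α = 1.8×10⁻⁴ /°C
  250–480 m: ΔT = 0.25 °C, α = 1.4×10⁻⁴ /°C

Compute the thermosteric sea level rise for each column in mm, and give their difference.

Δh_A ≈ 193 mm, Δh_B ≈ 47.2 mm; difference ≈ 146 mm

A Layer 1: 54 × 3.5×10⁻⁴ × 1.2 = 0.02268 m
A 0.7 × 750 × 2.1×10⁻⁴ = 0.11025 m
A 0.26 × 1100 × 2.1×10⁻⁴ = 0.06006 m
A total: 0.19299 m
B Layer 1: 0.87 × 250 × 1.8×10⁻⁴ = 0.03915 m
B 250–480 m: 1.4×10⁻⁴ × 230 × 0.25 = 0.00805 m
B total: 0.04720 m
Difference: 0.19299 − 0.04720 = 0.14579 m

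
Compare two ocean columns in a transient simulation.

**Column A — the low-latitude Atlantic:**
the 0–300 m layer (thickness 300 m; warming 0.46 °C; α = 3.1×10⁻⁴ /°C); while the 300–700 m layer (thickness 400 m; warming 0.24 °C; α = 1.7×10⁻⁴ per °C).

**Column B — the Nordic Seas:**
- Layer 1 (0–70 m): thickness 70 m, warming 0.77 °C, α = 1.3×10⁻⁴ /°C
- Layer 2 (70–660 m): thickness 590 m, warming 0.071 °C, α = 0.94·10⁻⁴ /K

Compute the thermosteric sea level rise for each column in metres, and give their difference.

Δh_A ≈ 0.059 m, Δh_B ≈ 0.011 m; difference ≈ 0.048 m

A Layer 1: 3.1×10⁻⁴ × 300 × 0.46 = 0.04278 m
A Layer 2: 0.24 × 400 × 1.7×10⁻⁴ = 0.01632 m
A total: 0.05910 m
B 0.77 × 70 × 1.3×10⁻⁴ = 0.007007 m
B Layer 2: 590 × 0.071 × 0.94×10⁻⁴ = 0.00393766 m
B total: 0.01094466 m
Difference: 0.05910 − 0.01094466 = 0.04815534 m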